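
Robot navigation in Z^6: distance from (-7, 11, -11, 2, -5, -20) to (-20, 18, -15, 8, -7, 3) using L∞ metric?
23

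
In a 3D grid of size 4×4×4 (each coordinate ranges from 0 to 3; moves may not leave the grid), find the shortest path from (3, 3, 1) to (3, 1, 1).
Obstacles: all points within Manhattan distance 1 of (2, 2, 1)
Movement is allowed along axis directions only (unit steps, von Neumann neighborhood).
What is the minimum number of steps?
4
(one shortest path: (3, 3, 1) → (3, 3, 0) → (3, 2, 0) → (3, 1, 0) → (3, 1, 1))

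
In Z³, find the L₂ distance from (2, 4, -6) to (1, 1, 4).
10.4881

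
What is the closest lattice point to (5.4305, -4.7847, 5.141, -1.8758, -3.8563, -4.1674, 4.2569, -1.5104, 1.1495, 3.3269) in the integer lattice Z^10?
(5, -5, 5, -2, -4, -4, 4, -2, 1, 3)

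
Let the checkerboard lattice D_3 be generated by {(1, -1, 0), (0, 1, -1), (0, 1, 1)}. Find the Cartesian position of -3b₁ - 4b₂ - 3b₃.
(-3, -4, 1)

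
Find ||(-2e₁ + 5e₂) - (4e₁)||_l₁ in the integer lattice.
11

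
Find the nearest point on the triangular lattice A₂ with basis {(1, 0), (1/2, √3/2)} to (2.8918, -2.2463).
(3, -1.732)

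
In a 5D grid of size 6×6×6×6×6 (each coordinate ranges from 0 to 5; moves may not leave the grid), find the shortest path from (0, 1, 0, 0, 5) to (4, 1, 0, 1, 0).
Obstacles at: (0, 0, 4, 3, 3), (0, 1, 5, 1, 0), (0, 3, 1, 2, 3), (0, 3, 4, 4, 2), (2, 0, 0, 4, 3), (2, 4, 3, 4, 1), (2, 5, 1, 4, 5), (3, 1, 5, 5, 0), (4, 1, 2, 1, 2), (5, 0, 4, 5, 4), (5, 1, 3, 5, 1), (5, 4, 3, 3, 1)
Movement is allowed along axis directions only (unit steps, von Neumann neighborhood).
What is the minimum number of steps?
10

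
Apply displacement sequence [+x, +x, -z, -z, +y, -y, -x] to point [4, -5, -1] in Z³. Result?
(5, -5, -3)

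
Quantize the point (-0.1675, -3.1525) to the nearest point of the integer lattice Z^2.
(0, -3)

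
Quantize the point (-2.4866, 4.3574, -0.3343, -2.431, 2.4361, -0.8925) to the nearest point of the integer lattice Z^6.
(-2, 4, 0, -2, 2, -1)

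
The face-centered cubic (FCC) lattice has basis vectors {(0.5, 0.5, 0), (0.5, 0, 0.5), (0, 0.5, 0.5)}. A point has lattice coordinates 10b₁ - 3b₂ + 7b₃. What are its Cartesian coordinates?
(3.5, 8.5, 2)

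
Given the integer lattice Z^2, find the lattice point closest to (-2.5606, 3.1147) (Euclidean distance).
(-3, 3)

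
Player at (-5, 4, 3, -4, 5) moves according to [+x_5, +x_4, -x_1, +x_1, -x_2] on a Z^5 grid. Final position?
(-5, 3, 3, -3, 6)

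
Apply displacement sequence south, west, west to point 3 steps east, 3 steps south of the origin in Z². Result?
(1, -4)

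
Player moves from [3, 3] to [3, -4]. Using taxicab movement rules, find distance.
7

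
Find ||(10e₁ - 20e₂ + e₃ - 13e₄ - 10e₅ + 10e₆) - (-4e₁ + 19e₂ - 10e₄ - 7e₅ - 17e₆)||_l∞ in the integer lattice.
39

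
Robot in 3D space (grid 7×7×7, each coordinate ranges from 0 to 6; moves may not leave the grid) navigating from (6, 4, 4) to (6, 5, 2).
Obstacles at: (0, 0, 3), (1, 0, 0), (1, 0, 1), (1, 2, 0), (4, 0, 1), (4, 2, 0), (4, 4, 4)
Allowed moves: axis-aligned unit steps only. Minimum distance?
3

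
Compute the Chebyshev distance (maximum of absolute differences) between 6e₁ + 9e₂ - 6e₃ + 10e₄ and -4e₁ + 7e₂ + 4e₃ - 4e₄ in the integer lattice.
14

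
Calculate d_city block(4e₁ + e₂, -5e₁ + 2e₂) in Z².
10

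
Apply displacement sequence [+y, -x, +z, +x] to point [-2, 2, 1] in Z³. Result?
(-2, 3, 2)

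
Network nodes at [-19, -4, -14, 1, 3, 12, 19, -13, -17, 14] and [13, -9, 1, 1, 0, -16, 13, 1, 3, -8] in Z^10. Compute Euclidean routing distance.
56.4181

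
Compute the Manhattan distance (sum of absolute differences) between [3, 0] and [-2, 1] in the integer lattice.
6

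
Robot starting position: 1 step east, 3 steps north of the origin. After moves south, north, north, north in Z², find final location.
(1, 5)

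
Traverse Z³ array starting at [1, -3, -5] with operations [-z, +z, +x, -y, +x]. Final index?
(3, -4, -5)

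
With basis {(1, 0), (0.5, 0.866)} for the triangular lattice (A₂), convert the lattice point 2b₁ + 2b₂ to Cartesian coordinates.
(3, 1.732)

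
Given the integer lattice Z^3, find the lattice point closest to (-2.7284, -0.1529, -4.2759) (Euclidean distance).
(-3, 0, -4)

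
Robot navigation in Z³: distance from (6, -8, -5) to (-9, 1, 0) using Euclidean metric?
18.1934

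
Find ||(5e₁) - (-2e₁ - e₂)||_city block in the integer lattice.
8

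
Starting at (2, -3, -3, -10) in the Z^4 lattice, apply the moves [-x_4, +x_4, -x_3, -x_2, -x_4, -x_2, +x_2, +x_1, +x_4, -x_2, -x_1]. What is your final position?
(2, -5, -4, -10)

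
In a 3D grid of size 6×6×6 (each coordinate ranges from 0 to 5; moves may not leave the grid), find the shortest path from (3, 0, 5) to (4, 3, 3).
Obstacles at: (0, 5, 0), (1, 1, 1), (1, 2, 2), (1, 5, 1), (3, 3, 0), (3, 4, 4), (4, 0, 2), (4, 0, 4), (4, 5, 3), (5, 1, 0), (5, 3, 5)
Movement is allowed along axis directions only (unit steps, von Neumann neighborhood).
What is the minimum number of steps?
6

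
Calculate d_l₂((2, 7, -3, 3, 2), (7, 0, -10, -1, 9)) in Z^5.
13.7113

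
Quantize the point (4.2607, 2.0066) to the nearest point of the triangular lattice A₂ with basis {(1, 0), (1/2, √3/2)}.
(4, 1.732)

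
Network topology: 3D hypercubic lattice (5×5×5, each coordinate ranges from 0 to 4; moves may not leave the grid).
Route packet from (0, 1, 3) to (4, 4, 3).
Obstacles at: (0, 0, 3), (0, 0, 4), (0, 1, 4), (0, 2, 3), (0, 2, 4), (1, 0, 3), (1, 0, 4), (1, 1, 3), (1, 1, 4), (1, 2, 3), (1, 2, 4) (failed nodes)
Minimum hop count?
9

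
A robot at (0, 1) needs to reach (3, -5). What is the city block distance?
9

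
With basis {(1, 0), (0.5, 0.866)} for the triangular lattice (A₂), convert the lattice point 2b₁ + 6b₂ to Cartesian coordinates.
(5, 5.196)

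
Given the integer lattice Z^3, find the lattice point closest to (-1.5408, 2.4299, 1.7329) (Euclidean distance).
(-2, 2, 2)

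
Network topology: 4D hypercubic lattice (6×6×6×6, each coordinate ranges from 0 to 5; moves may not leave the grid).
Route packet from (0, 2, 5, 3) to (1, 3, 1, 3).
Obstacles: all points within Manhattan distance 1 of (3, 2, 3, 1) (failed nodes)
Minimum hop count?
6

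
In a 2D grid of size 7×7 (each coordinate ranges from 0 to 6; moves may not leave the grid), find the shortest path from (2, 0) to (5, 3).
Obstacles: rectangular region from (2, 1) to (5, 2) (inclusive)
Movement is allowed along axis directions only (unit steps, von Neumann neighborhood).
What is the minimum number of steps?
8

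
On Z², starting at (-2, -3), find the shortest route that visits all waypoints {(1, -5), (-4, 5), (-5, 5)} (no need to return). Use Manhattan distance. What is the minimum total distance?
21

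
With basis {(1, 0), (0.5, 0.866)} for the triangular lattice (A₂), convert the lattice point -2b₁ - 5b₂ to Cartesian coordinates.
(-4.5, -4.33)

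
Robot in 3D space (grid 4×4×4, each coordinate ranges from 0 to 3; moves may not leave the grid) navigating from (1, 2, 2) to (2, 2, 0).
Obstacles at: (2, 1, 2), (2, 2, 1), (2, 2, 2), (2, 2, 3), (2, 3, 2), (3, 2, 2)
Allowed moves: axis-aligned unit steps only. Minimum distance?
3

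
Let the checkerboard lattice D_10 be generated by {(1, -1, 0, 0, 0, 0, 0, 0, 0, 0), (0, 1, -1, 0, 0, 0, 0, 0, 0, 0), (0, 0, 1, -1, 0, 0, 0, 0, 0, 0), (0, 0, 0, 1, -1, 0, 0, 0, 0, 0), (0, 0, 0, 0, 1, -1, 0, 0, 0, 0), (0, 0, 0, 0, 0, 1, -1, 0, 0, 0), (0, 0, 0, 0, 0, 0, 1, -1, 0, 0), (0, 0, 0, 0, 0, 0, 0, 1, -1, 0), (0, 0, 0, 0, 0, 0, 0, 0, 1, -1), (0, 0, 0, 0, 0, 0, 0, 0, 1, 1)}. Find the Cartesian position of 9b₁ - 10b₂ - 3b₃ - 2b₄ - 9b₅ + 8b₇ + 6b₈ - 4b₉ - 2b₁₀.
(9, -19, 7, 1, -7, 9, 8, -2, -12, 2)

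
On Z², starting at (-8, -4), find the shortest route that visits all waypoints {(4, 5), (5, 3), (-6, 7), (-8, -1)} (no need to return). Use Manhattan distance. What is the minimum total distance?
28
(one optimal route: (-8, -4) → (-8, -1) → (-6, 7) → (4, 5) → (5, 3))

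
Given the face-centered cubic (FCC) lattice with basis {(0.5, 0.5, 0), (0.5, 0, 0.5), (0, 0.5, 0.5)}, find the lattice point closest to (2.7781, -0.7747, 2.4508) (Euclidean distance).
(3, -0.5, 2.5)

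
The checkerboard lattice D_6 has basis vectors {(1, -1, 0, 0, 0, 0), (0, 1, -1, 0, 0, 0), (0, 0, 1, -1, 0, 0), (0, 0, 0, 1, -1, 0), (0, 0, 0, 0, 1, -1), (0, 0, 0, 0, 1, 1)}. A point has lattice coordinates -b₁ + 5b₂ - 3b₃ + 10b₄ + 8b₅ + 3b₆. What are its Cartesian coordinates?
(-1, 6, -8, 13, 1, -5)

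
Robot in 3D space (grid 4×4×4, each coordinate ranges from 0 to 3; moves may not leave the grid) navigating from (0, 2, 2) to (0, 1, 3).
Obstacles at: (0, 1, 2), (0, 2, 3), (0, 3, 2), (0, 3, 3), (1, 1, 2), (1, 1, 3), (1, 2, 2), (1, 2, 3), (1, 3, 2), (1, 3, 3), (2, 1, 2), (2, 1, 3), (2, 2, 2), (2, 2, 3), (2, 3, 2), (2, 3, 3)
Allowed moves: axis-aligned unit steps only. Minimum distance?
6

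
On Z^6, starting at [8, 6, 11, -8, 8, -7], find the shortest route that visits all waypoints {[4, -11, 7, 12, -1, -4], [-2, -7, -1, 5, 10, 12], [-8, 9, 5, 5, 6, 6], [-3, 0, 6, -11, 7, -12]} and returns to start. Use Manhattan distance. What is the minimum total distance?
228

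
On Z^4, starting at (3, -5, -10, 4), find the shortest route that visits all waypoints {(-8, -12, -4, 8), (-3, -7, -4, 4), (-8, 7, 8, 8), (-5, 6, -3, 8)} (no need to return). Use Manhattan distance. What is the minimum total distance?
65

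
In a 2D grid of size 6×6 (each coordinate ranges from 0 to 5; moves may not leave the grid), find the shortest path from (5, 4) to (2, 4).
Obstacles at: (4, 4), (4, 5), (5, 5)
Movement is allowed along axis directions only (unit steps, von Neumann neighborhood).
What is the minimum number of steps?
5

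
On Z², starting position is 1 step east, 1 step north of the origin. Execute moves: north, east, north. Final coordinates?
(2, 3)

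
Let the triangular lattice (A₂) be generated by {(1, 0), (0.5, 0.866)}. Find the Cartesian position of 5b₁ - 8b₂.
(1, -6.928)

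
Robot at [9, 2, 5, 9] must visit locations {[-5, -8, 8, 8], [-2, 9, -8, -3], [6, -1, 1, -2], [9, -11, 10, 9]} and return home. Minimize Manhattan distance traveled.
134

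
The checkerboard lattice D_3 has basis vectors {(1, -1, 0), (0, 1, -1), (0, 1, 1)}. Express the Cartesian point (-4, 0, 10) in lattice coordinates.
-4b₁ - 7b₂ + 3b₃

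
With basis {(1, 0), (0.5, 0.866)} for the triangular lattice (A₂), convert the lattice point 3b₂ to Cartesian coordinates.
(1.5, 2.598)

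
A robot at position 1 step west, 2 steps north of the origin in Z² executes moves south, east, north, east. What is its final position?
(1, 2)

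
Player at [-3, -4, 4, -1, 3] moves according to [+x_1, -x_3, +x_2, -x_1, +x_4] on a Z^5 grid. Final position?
(-3, -3, 3, 0, 3)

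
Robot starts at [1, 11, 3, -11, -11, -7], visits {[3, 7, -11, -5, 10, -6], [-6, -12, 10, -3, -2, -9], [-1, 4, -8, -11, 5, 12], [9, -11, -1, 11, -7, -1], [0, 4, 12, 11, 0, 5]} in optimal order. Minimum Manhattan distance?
246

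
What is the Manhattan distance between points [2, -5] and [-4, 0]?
11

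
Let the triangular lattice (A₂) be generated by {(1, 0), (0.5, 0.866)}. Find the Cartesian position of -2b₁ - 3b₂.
(-3.5, -2.598)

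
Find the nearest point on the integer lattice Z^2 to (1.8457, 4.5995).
(2, 5)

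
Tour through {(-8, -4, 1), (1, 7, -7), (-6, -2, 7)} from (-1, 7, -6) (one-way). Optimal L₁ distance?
41
(one optimal route: (-1, 7, -6) → (1, 7, -7) → (-8, -4, 1) → (-6, -2, 7))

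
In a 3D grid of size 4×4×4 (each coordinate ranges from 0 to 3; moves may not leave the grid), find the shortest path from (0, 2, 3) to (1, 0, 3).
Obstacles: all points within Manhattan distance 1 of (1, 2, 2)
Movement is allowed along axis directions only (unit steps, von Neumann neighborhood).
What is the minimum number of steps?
3
(one shortest path: (0, 2, 3) → (0, 1, 3) → (1, 1, 3) → (1, 0, 3))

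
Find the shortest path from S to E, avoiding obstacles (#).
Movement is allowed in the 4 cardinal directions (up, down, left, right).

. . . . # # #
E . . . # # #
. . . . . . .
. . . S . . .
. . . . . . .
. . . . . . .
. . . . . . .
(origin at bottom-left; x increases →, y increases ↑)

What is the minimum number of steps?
5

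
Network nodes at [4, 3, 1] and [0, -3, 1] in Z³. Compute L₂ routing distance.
7.2111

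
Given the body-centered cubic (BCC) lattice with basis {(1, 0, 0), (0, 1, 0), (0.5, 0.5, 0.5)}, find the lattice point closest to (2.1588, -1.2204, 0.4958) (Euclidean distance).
(2.5, -1.5, 0.5)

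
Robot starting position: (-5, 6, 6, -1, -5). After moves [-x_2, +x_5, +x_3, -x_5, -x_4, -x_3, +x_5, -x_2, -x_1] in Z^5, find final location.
(-6, 4, 6, -2, -4)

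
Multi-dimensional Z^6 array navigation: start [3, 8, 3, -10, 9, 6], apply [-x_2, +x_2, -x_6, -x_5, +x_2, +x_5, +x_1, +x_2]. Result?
(4, 10, 3, -10, 9, 5)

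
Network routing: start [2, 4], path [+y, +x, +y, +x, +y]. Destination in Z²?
(4, 7)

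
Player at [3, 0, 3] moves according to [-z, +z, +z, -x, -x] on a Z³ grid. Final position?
(1, 0, 4)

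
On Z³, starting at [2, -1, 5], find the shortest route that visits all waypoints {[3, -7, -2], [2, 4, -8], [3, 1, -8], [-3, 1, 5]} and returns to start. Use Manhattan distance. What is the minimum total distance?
60
(one optimal route: (2, -1, 5) → (3, -7, -2) → (3, 1, -8) → (2, 4, -8) → (-3, 1, 5) → (2, -1, 5))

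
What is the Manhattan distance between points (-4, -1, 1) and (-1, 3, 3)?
9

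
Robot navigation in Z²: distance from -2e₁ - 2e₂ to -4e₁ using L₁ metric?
4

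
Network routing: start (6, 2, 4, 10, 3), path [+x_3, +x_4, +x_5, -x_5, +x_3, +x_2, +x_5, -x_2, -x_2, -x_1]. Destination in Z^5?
(5, 1, 6, 11, 4)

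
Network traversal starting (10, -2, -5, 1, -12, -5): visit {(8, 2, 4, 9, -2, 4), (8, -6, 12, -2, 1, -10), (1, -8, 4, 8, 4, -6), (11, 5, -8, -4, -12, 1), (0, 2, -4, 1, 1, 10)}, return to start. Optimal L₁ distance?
212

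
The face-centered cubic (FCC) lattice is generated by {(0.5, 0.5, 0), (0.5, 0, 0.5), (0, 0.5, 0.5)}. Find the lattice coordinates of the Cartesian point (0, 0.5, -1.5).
2b₁ - 2b₂ - b₃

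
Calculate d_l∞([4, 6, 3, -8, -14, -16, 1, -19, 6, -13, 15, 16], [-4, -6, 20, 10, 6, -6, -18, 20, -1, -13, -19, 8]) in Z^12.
39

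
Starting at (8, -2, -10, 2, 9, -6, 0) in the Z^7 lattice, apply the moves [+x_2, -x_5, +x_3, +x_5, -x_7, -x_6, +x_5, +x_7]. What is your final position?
(8, -1, -9, 2, 10, -7, 0)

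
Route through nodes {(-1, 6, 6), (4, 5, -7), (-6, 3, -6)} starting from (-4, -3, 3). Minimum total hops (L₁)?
47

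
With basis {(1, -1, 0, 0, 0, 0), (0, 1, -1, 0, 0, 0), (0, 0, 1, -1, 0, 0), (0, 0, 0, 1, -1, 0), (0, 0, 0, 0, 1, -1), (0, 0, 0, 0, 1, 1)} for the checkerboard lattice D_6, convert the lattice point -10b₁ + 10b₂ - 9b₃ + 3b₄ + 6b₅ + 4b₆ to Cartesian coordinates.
(-10, 20, -19, 12, 7, -2)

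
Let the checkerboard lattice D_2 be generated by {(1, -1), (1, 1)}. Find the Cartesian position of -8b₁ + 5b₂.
(-3, 13)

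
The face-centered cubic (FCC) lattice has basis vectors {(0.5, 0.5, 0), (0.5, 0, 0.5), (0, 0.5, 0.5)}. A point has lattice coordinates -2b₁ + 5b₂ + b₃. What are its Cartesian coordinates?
(1.5, -0.5, 3)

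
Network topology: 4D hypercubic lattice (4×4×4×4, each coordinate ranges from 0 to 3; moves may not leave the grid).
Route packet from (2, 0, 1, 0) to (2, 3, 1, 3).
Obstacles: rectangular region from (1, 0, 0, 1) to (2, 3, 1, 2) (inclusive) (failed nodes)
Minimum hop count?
8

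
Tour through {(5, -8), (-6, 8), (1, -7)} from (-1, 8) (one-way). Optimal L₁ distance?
32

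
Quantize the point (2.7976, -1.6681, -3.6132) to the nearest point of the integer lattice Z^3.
(3, -2, -4)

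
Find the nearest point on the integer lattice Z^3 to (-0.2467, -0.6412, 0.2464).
(0, -1, 0)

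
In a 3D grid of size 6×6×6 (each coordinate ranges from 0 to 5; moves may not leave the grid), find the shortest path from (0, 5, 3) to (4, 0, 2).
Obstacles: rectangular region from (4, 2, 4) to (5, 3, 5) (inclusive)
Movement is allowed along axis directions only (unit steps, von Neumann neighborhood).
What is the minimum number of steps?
10
(one shortest path: (0, 5, 3) → (1, 5, 3) → (2, 5, 3) → (3, 5, 3) → (4, 5, 3) → (4, 4, 3) → (4, 3, 3) → (4, 2, 3) → (4, 1, 3) → (4, 0, 3) → (4, 0, 2))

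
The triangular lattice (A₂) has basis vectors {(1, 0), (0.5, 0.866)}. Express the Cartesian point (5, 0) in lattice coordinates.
5b₁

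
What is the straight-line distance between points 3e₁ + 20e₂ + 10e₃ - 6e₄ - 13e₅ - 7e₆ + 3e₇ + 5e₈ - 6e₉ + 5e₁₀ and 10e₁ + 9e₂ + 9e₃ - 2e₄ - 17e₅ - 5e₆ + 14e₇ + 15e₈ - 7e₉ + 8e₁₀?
20.9284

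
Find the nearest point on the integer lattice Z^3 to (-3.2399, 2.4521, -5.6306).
(-3, 2, -6)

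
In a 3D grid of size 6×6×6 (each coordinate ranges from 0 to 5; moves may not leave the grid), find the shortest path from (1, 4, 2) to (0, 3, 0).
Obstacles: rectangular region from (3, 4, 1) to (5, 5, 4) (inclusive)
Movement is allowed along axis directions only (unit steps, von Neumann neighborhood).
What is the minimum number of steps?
4
(one shortest path: (1, 4, 2) → (0, 4, 2) → (0, 3, 2) → (0, 3, 1) → (0, 3, 0))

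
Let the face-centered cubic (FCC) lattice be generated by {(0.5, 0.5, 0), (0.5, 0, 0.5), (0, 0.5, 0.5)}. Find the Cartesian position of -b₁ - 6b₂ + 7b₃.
(-3.5, 3, 0.5)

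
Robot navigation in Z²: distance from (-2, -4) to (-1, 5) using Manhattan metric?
10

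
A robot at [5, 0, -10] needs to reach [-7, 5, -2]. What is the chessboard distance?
12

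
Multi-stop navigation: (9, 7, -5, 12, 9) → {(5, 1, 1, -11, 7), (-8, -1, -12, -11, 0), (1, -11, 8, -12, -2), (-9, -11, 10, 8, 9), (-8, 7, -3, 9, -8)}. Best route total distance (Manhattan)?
195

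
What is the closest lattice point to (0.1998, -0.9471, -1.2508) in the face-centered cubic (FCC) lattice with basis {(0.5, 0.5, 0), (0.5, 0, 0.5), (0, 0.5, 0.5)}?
(0, -1, -1)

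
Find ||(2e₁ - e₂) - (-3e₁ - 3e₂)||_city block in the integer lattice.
7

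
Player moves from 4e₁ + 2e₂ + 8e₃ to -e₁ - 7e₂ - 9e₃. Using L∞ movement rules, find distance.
17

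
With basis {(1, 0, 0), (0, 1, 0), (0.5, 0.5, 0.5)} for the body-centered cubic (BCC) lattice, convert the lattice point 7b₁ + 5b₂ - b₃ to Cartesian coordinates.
(6.5, 4.5, -0.5)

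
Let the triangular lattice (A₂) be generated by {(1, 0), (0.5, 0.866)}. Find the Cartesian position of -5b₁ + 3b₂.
(-3.5, 2.598)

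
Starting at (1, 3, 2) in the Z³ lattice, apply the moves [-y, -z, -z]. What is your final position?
(1, 2, 0)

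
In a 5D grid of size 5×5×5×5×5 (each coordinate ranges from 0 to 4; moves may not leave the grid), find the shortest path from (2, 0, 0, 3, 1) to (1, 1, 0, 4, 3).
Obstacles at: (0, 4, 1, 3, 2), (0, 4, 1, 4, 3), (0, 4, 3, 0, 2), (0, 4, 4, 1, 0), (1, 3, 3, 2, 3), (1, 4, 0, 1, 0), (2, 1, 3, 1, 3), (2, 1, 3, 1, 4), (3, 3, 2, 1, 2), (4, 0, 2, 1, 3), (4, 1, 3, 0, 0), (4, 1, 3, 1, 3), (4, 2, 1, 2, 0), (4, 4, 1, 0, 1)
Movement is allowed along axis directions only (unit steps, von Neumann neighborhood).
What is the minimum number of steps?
5
(one shortest path: (2, 0, 0, 3, 1) → (1, 0, 0, 3, 1) → (1, 1, 0, 3, 1) → (1, 1, 0, 4, 1) → (1, 1, 0, 4, 2) → (1, 1, 0, 4, 3))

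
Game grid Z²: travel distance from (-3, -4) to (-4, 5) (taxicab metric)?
10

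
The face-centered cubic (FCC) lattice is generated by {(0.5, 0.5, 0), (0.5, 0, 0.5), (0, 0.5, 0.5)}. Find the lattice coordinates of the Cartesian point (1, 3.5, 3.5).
b₁ + b₂ + 6b₃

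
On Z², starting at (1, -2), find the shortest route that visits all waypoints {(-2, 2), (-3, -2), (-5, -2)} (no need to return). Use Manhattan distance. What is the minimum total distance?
13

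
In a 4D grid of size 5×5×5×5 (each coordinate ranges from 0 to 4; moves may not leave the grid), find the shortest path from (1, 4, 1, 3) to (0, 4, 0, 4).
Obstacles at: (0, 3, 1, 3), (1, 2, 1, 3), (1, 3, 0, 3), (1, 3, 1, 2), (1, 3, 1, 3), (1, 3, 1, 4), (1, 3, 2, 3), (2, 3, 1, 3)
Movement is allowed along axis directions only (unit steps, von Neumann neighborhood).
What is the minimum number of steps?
3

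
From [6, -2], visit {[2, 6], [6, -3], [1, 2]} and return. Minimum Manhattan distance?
28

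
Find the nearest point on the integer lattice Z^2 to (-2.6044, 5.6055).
(-3, 6)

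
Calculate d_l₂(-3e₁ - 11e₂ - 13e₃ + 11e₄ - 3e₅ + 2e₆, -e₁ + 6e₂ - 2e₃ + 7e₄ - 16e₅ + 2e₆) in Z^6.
24.4745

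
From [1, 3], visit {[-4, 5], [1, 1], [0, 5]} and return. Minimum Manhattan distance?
18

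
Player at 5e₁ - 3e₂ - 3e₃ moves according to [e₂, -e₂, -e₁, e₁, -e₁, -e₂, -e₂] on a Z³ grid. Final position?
(4, -5, -3)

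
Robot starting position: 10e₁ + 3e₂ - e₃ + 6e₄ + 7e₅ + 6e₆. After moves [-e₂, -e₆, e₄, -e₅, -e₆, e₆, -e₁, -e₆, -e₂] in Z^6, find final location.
(9, 1, -1, 7, 6, 4)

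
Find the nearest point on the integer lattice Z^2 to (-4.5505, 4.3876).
(-5, 4)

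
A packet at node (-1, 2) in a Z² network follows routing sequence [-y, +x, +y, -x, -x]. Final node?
(-2, 2)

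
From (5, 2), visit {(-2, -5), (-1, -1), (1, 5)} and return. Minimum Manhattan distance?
34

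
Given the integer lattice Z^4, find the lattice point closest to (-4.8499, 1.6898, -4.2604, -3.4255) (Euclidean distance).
(-5, 2, -4, -3)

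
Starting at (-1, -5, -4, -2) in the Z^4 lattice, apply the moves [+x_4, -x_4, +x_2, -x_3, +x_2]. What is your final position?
(-1, -3, -5, -2)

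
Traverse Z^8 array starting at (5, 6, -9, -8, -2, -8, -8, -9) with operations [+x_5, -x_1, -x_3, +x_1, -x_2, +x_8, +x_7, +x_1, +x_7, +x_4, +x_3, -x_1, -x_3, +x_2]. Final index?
(5, 6, -10, -7, -1, -8, -6, -8)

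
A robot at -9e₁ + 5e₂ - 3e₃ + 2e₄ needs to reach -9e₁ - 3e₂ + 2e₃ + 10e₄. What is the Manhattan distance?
21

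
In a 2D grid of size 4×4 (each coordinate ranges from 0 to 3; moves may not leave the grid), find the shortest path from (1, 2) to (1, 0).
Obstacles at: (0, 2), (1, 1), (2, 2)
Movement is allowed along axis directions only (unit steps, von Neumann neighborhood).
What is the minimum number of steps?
8
(one shortest path: (1, 2) → (1, 3) → (2, 3) → (3, 3) → (3, 2) → (3, 1) → (2, 1) → (2, 0) → (1, 0))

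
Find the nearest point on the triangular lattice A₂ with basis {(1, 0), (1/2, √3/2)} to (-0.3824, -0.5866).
(-0.5, -0.866)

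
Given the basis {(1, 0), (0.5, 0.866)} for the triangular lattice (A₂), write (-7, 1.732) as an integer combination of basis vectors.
-8b₁ + 2b₂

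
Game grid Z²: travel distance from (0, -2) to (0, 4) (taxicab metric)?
6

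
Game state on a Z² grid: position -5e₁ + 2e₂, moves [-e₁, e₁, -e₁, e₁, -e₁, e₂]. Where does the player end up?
(-6, 3)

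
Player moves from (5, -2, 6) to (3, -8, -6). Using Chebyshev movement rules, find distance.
12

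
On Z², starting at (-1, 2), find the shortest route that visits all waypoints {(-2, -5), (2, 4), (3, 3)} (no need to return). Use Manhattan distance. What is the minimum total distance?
20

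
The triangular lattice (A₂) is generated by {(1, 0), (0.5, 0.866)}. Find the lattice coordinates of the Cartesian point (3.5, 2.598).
2b₁ + 3b₂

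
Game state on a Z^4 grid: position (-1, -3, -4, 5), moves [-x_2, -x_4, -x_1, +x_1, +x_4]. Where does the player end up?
(-1, -4, -4, 5)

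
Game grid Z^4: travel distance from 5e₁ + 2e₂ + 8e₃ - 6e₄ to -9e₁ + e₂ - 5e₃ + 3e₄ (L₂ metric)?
21.1424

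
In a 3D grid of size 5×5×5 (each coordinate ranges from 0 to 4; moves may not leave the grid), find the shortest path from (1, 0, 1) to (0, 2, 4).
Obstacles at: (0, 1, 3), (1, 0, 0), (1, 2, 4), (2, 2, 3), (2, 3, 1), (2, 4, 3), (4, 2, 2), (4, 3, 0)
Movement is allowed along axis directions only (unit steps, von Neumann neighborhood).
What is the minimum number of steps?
6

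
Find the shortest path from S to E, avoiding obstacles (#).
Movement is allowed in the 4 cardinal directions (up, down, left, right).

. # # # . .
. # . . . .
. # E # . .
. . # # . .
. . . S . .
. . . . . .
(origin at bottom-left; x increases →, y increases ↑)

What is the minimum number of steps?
7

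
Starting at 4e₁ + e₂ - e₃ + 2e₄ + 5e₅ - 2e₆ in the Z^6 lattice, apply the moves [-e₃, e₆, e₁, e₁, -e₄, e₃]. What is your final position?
(6, 1, -1, 1, 5, -1)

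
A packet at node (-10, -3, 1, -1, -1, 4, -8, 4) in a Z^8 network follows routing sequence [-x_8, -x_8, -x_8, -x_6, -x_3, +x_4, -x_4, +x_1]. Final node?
(-9, -3, 0, -1, -1, 3, -8, 1)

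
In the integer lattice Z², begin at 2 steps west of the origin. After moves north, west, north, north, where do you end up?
(-3, 3)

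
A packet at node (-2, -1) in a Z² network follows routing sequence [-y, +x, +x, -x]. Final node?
(-1, -2)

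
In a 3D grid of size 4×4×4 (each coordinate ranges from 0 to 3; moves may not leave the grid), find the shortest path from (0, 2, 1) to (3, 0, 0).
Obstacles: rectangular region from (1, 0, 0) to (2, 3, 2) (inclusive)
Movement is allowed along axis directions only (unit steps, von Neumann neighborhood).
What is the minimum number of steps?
10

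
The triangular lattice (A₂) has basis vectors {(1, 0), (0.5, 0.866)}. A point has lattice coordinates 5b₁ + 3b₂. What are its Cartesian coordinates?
(6.5, 2.598)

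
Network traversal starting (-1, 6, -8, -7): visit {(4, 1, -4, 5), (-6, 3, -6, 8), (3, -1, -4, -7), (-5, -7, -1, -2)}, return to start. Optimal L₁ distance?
102
(one optimal route: (-1, 6, -8, -7) → (3, -1, -4, -7) → (4, 1, -4, 5) → (-6, 3, -6, 8) → (-5, -7, -1, -2) → (-1, 6, -8, -7))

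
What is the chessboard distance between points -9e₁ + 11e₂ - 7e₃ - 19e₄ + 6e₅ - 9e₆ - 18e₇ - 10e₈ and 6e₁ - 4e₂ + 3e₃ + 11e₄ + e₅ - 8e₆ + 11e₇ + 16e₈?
30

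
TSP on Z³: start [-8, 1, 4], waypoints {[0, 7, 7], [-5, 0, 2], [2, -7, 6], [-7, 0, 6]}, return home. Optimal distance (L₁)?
60
(one optimal route: (-8, 1, 4) → (-5, 0, 2) → (0, 7, 7) → (2, -7, 6) → (-7, 0, 6) → (-8, 1, 4))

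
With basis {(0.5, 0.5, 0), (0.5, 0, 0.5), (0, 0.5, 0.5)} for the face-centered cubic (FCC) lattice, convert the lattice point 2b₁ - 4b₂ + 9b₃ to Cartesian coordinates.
(-1, 5.5, 2.5)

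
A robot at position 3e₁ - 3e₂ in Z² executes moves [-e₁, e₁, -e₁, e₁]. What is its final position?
(3, -3)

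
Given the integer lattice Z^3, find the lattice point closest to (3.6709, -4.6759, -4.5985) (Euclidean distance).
(4, -5, -5)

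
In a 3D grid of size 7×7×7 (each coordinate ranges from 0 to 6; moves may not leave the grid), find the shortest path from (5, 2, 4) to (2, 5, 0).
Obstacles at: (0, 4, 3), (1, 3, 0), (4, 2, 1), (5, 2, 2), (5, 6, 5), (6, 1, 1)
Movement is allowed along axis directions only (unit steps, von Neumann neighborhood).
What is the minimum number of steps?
10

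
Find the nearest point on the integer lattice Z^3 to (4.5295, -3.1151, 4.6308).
(5, -3, 5)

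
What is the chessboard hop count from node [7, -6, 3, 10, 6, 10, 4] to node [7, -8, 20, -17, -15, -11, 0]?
27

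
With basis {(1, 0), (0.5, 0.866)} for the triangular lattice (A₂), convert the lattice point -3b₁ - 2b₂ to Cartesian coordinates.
(-4, -1.732)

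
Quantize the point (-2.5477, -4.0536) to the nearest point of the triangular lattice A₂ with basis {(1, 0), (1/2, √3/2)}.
(-2.5, -4.33)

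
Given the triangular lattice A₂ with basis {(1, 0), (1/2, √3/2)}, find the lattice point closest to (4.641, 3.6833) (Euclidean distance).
(5, 3.464)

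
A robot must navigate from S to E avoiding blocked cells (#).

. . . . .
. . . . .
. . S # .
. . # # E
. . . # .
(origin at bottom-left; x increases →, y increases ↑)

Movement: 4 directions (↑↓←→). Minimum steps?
5
(one shortest path: (2, 2) → (2, 3) → (3, 3) → (4, 3) → (4, 2) → (4, 1))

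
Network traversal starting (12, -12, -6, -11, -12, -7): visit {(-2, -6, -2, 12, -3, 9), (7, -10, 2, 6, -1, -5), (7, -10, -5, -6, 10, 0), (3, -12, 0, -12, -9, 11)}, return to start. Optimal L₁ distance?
198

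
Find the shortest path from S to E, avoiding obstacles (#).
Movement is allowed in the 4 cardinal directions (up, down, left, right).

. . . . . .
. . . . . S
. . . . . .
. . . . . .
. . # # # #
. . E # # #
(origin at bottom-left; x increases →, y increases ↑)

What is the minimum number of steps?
9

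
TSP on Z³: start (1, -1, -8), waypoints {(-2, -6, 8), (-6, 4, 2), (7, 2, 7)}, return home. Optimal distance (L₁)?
84
(one optimal route: (1, -1, -8) → (-2, -6, 8) → (7, 2, 7) → (-6, 4, 2) → (1, -1, -8))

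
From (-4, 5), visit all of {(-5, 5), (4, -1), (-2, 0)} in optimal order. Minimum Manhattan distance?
16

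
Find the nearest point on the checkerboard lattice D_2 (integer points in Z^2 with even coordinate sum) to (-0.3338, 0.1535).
(0, 0)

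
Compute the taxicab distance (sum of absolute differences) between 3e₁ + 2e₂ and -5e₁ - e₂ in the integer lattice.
11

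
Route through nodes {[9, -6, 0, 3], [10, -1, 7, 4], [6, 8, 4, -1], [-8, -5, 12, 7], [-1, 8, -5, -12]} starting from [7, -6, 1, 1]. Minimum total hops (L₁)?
117
(one optimal route: (7, -6, 1, 1) → (9, -6, 0, 3) → (-8, -5, 12, 7) → (10, -1, 7, 4) → (6, 8, 4, -1) → (-1, 8, -5, -12))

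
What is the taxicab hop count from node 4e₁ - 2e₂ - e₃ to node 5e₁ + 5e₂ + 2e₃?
11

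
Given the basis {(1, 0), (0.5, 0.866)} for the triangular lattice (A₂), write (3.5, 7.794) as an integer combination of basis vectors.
-b₁ + 9b₂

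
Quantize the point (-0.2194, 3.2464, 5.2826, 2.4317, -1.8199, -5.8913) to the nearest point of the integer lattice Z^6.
(0, 3, 5, 2, -2, -6)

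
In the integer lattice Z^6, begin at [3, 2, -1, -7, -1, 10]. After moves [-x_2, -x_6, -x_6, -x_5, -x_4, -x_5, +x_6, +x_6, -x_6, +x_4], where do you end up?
(3, 1, -1, -7, -3, 9)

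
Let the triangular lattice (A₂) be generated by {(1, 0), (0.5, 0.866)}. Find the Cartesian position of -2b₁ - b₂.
(-2.5, -0.866)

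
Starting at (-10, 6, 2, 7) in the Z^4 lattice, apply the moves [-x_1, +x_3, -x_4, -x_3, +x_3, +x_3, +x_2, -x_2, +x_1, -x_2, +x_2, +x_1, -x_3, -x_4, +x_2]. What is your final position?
(-9, 7, 3, 5)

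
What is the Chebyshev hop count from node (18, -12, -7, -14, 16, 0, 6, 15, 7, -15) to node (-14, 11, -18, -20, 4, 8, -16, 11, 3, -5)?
32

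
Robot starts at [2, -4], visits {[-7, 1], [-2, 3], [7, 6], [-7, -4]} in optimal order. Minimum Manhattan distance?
33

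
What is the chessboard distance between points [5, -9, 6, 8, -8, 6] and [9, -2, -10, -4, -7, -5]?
16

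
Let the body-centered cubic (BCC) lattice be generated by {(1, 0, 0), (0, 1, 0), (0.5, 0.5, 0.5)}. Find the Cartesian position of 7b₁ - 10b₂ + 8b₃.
(11, -6, 4)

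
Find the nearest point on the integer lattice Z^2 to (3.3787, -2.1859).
(3, -2)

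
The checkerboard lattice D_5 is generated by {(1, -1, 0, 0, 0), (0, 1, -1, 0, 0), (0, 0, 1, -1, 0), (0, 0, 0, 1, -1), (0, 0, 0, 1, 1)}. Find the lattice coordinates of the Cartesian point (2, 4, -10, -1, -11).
2b₁ + 6b₂ - 4b₃ + 3b₄ - 8b₅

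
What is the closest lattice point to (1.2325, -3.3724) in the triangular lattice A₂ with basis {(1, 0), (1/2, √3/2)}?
(1, -3.464)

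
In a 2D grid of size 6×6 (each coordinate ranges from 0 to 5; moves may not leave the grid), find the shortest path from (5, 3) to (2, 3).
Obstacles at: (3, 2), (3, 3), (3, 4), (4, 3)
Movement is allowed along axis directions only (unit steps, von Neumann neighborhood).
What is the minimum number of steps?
7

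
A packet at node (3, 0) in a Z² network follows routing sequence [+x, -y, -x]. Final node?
(3, -1)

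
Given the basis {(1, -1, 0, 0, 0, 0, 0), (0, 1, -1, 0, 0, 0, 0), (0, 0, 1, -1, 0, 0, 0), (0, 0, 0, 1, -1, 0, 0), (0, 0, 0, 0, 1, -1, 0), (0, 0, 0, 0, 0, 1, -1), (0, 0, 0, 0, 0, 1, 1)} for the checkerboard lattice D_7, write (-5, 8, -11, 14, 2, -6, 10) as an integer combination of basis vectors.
-5b₁ + 3b₂ - 8b₃ + 6b₄ + 8b₅ - 4b₆ + 6b₇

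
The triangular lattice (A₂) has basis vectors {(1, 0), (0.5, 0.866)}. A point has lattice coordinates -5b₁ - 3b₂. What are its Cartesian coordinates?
(-6.5, -2.598)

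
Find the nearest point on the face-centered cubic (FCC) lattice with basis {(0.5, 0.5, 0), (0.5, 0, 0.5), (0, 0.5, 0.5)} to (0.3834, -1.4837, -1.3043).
(0.5, -1.5, -1)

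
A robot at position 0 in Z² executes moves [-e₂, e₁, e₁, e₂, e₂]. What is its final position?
(2, 1)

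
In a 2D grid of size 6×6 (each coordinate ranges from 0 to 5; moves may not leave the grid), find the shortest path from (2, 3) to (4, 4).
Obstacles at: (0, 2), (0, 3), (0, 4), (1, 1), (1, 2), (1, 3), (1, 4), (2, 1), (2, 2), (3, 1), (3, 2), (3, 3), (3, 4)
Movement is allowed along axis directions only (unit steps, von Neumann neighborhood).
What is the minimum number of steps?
5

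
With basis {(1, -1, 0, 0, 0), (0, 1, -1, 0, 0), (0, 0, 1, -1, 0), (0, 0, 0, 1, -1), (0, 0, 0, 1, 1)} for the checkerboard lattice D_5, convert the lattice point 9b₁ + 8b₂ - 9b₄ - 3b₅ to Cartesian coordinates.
(9, -1, -8, -12, 6)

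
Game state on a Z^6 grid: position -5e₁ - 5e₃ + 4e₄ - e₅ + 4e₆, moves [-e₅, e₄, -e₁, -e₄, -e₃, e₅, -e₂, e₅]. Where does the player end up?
(-6, -1, -6, 4, 0, 4)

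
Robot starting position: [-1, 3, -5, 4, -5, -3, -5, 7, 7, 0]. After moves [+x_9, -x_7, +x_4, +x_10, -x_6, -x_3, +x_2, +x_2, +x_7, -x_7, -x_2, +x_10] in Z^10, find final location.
(-1, 4, -6, 5, -5, -4, -6, 7, 8, 2)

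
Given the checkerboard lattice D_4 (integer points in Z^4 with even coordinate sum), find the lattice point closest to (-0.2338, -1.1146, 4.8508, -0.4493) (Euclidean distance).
(0, -1, 5, 0)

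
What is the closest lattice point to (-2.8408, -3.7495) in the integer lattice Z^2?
(-3, -4)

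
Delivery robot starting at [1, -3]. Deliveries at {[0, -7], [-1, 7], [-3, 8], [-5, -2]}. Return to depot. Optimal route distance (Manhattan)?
42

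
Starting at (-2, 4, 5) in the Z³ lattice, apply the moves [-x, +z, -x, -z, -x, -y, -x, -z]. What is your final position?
(-6, 3, 4)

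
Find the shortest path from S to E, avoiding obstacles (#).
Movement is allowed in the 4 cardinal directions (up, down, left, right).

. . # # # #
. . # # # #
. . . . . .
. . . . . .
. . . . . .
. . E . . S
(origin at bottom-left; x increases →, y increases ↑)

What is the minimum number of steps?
3
(one shortest path: (5, 0) → (4, 0) → (3, 0) → (2, 0))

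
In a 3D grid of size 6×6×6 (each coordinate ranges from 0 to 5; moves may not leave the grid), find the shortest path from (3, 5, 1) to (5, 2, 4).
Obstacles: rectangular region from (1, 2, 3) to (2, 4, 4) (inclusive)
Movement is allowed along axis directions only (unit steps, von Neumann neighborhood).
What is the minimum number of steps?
8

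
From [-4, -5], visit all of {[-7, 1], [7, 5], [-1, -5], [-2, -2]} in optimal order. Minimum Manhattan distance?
33
(one optimal route: (-4, -5) → (-1, -5) → (-2, -2) → (-7, 1) → (7, 5))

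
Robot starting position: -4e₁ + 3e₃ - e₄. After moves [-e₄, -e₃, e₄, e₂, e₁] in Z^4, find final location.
(-3, 1, 2, -1)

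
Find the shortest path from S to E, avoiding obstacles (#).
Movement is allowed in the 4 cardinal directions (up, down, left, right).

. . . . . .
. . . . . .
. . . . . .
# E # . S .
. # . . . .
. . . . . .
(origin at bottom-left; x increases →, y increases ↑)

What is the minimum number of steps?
5
(one shortest path: (4, 2) → (3, 2) → (3, 3) → (2, 3) → (1, 3) → (1, 2))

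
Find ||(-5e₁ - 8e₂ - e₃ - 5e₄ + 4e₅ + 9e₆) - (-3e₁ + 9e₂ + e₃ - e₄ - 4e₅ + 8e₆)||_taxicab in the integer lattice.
34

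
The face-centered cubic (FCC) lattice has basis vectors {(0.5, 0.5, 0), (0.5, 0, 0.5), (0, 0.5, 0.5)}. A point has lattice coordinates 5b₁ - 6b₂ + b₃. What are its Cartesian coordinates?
(-0.5, 3, -2.5)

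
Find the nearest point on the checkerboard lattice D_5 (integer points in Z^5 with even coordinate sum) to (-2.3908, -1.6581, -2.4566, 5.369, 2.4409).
(-2, -2, -3, 5, 2)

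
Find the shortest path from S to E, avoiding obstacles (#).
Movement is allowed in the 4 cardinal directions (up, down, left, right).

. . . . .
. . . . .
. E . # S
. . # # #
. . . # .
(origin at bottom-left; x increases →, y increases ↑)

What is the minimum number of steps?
5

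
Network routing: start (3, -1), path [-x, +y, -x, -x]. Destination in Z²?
(0, 0)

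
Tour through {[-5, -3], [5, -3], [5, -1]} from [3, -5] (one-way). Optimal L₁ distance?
18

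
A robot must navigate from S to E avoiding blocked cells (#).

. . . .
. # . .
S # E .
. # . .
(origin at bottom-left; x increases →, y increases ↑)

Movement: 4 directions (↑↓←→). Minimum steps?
6
(one shortest path: (0, 1) → (0, 2) → (0, 3) → (1, 3) → (2, 3) → (2, 2) → (2, 1))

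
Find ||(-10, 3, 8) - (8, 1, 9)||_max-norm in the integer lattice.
18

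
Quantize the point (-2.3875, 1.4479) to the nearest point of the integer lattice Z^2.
(-2, 1)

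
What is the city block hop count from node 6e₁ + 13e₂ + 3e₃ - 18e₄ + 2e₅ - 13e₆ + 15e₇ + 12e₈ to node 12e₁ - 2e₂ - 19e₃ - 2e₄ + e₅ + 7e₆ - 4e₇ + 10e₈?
101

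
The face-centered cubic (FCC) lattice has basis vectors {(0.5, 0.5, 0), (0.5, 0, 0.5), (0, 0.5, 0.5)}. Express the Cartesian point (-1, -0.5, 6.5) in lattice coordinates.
-8b₁ + 6b₂ + 7b₃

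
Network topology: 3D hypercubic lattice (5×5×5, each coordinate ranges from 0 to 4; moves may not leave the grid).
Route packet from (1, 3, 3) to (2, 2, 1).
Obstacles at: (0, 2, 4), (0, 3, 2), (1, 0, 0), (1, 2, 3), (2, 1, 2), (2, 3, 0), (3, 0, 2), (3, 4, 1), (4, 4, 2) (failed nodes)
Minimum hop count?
4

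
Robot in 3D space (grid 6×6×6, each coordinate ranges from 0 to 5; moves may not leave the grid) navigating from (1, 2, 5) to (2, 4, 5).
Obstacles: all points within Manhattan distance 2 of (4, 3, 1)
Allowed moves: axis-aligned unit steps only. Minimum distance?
3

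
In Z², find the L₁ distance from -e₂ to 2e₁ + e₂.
4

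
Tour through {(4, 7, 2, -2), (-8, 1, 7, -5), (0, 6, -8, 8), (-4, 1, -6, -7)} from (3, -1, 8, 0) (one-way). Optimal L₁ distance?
87
(one optimal route: (3, -1, 8, 0) → (4, 7, 2, -2) → (0, 6, -8, 8) → (-4, 1, -6, -7) → (-8, 1, 7, -5))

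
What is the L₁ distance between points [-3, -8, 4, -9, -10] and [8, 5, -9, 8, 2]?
66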